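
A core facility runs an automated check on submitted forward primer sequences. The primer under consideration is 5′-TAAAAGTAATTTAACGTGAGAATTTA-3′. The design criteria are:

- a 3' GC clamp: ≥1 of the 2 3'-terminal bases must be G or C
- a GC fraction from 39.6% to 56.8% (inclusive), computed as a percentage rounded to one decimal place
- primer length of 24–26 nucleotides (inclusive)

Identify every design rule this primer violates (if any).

Base counts: A=12, T=9, G=4, C=1 (length 26).
GC clamp: 3' end TA has 0 G/C, need ≥1 ✗
GC content: GC 5/26 = 19.2%, outside 39.6–56.8% ✗
length: length 26 ✓

Fails: GC clamp, GC content.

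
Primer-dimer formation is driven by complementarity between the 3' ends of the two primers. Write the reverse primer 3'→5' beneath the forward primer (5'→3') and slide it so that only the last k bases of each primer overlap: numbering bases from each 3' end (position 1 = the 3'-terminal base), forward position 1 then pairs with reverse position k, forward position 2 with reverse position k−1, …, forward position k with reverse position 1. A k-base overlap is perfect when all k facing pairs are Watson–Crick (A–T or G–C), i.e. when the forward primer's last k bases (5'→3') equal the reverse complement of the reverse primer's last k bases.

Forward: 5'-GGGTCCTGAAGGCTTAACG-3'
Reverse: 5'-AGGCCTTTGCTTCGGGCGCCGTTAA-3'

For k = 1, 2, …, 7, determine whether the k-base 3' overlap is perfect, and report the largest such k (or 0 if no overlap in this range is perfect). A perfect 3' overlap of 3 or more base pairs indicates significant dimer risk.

Longest perfect overlap: 6 complementary base pairs; significant dimer risk (threshold 3).

Last 7 bases (5'→3') — forward …CTTAACG, reverse …CCGTTAA.
Reverse complement of the reverse primer's last 7 bases: TTAACGG; its first k bases are the reverse complement of the reverse primer's last k bases, so a perfect k-base overlap needs the forward primer's last k bases to equal them.
Comparing (forward last k vs required): k=1: G vs T ✗; k=2: CG vs TT ✗; k=3: ACG vs TTA ✗; k=4: AACG vs TTAA ✗; k=5: TAACG vs TTAAC ✗; k=6: TTAACG vs TTAACG ✓; k=7: CTTAACG vs TTAACGG ✗.
Only k = 6 is perfect, so the longest perfect 3' overlap is 6.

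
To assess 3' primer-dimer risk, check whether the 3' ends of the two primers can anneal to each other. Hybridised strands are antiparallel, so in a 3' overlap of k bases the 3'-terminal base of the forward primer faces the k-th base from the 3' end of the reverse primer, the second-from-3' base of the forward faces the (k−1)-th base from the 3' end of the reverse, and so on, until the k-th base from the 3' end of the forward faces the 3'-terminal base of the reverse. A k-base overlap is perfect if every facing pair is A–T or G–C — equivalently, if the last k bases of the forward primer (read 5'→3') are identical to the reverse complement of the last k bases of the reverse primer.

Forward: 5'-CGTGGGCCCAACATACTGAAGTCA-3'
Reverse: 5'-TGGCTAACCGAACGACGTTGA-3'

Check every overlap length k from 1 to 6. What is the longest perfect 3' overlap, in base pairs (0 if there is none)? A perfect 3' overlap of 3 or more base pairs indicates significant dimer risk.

Last 6 bases (5'→3') — forward …AAGTCA, reverse …CGTTGA.
Reverse complement of the reverse primer's last 6 bases: TCAACG; its first k bases are the reverse complement of the reverse primer's last k bases, so a perfect k-base overlap needs the forward primer's last k bases to equal them.
Comparing (forward last k vs required): k=1: A vs T ✗; k=2: CA vs TC ✗; k=3: TCA vs TCA ✓; k=4: GTCA vs TCAA ✗; k=5: AGTCA vs TCAAC ✗; k=6: AAGTCA vs TCAACG ✗.
Only k = 3 is perfect, so the longest perfect 3' overlap is 3.

Longest perfect overlap: 3 complementary base pairs; significant dimer risk (threshold 3).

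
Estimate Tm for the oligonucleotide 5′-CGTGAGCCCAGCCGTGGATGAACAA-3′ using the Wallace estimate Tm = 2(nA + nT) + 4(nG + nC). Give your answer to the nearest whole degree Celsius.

Base counts: A=7, T=3, G=8, C=7 (length 25).
Tm = 2·(7+3) + 4·(8+7) = 2·10 + 4·15 = 20 + 60 = 80°C.

80°C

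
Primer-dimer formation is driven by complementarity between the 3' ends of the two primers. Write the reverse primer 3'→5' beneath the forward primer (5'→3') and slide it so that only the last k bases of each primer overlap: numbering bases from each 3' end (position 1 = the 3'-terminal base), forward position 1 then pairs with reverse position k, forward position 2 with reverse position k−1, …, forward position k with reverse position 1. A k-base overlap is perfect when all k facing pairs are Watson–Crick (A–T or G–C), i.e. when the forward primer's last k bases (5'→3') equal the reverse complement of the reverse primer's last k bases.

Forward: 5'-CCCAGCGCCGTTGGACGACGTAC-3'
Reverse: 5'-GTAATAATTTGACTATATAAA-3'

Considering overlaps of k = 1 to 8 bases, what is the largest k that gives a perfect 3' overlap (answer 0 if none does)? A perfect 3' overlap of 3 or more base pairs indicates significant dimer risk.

Last 8 bases (5'→3') — forward …CGACGTAC, reverse …TATATAAA.
Reverse complement of the reverse primer's last 8 bases: TTTATATA; its first k bases are the reverse complement of the reverse primer's last k bases, so a perfect k-base overlap needs the forward primer's last k bases to equal them.
Comparing (forward last k vs required): k=1: C vs T ✗; k=2: AC vs TT ✗; k=3: TAC vs TTT ✗; k=4: GTAC vs TTTA ✗; k=5: CGTAC vs TTTAT ✗; k=6: ACGTAC vs TTTATA ✗; k=7: GACGTAC vs TTTATAT ✗; k=8: CGACGTAC vs TTTATATA ✗.
No overlap length from 1 to 8 is perfect, so the longest perfect 3' overlap is 0.

Longest perfect overlap: 0 complementary base pairs; below the dimer-risk threshold (threshold 3).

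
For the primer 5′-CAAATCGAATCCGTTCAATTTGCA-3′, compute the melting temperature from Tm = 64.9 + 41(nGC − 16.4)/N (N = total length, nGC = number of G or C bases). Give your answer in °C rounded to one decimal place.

Base counts: A=8, T=7, G=3, C=6; G+C = 9, N = 24.
Tm = 64.9 + 41·(9 − 16.4)/24 = 64.9 + -303.40/24 = 52.3°C.

52.3°C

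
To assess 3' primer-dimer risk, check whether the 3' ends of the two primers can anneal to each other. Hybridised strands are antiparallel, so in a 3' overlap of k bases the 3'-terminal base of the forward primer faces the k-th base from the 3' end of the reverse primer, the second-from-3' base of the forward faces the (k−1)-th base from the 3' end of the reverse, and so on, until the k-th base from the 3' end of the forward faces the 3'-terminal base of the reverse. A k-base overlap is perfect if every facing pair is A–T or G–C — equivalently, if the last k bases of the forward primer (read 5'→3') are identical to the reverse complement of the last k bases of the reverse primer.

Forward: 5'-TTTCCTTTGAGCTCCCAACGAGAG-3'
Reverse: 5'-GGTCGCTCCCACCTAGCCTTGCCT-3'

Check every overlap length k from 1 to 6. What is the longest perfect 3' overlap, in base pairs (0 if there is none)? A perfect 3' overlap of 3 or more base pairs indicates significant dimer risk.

Longest perfect overlap: 2 complementary base pairs; below the dimer-risk threshold (threshold 3).

Last 6 bases (5'→3') — forward …CGAGAG, reverse …TTGCCT.
Reverse complement of the reverse primer's last 6 bases: AGGCAA; its first k bases are the reverse complement of the reverse primer's last k bases, so a perfect k-base overlap needs the forward primer's last k bases to equal them.
Comparing (forward last k vs required): k=1: G vs A ✗; k=2: AG vs AG ✓; k=3: GAG vs AGG ✗; k=4: AGAG vs AGGC ✗; k=5: GAGAG vs AGGCA ✗; k=6: CGAGAG vs AGGCAA ✗.
Only k = 2 is perfect, so the longest perfect 3' overlap is 2.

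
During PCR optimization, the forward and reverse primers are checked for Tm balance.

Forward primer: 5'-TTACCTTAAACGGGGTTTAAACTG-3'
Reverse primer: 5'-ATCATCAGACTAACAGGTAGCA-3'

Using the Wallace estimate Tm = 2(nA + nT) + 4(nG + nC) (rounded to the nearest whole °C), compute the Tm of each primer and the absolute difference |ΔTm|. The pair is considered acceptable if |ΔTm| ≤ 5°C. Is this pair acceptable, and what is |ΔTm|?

|ΔTm| = 4°C; the pair is acceptable.

Forward: A=7 T=8 G=5 C=4 → Tm = 2·15 + 4·9 = 66°C.
Reverse: A=9 T=4 G=4 C=5 → Tm = 2·13 + 4·9 = 62°C.
|ΔTm| = |66 − 62| = 4°C, ≤ 5°C.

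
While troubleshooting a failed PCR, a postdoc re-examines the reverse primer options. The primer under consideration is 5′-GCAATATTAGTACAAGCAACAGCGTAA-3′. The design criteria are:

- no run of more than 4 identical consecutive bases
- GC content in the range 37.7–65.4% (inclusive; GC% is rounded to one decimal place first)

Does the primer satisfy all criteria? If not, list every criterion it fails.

Base counts: A=12, T=5, G=5, C=5 (length 27).
homopolymer run: longest run = 2 ✓
GC content: GC 10/27 = 37.0%, outside 37.7–65.4% ✗

Fails: GC content.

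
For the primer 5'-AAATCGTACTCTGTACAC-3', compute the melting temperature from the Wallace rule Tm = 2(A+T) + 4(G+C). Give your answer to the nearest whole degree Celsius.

Base counts: A=6, T=5, G=2, C=5 (length 18).
Tm = 2·(6+5) + 4·(2+5) = 2·11 + 4·7 = 22 + 28 = 50°C.

50°C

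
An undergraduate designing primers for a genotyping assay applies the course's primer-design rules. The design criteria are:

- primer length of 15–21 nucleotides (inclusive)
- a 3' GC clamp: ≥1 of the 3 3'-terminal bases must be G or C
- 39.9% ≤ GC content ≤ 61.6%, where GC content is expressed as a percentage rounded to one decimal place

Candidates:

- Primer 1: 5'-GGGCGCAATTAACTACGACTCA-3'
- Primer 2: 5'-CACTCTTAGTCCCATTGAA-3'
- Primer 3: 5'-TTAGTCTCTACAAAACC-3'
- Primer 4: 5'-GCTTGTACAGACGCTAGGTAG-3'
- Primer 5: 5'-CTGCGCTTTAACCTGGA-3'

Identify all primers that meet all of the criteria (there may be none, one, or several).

Primer 1 (22 nt, A=7 T=4 G=5 C=6): length 22, outside 15–21 ✗; 3' end TCA has 1 G/C ✓; GC 11/22 = 50.0% ✓ — fails.
Primer 2 (19 nt, A=5 T=6 G=2 C=6): length 19 ✓; 3' end GAA has 1 G/C ✓; GC 8/19 = 42.1% ✓ — passes.
Primer 3 (17 nt, A=6 T=5 G=1 C=5): length 17 ✓; 3' end ACC has 2 G/C ✓; GC 6/17 = 35.3%, outside 39.9–61.6% ✗ — fails.
Primer 4 (21 nt, A=5 T=5 G=7 C=4): length 21 ✓; 3' end TAG has 1 G/C ✓; GC 11/21 = 52.4% ✓ — passes.
Primer 5 (17 nt, A=3 T=5 G=4 C=5): length 17 ✓; 3' end GGA has 2 G/C ✓; GC 9/17 = 52.9% ✓ — passes.

Primer 2, Primer 4 and Primer 5.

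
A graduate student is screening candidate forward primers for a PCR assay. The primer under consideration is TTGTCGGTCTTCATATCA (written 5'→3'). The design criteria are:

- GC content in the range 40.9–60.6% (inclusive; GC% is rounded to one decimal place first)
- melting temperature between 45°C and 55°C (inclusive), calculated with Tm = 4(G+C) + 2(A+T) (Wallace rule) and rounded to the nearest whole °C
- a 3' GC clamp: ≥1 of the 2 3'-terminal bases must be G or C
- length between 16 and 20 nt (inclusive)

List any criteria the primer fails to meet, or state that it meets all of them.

Fails: GC content.

Base counts: A=3, T=8, G=3, C=4 (length 18).
GC content: GC 7/18 = 38.9%, outside 40.9–60.6% ✗
Tm: Tm = 2·11 + 4·7 = 50°C ✓
GC clamp: 3' end CA has 1 G/C ✓
length: length 18 ✓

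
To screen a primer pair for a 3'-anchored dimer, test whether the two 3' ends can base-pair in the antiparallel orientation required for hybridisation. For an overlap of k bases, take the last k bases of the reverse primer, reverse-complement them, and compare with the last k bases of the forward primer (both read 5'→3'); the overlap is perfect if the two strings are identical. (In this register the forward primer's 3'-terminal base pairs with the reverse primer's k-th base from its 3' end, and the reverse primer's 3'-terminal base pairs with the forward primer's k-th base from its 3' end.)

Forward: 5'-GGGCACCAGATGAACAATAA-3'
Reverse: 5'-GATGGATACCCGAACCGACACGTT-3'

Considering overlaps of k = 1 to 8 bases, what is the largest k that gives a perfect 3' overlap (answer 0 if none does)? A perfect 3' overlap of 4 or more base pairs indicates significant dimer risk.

Last 8 bases (5'→3') — forward …AACAATAA, reverse …GACACGTT.
Reverse complement of the reverse primer's last 8 bases: AACGTGTC; its first k bases are the reverse complement of the reverse primer's last k bases, so a perfect k-base overlap needs the forward primer's last k bases to equal them.
Comparing (forward last k vs required): k=1: A vs A ✓; k=2: AA vs AA ✓; k=3: TAA vs AAC ✗; k=4: ATAA vs AACG ✗; k=5: AATAA vs AACGT ✗; k=6: CAATAA vs AACGTG ✗; k=7: ACAATAA vs AACGTGT ✗; k=8: AACAATAA vs AACGTGTC ✗.
Perfect overlaps at k = 1, 2; the largest is 2.

Longest perfect overlap: 2 complementary base pairs; below the dimer-risk threshold (threshold 4).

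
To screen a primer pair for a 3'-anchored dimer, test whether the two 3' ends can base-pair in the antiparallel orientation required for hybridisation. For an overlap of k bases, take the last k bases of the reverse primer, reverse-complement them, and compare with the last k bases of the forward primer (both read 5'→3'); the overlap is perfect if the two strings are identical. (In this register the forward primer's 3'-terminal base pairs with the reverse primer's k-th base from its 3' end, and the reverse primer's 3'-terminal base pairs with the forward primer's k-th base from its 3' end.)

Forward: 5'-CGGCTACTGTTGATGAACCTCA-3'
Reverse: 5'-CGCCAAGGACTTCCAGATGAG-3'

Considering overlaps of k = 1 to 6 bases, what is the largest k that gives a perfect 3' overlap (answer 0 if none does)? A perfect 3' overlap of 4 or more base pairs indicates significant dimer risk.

Last 6 bases (5'→3') — forward …ACCTCA, reverse …GATGAG.
Reverse complement of the reverse primer's last 6 bases: CTCATC; its first k bases are the reverse complement of the reverse primer's last k bases, so a perfect k-base overlap needs the forward primer's last k bases to equal them.
Comparing (forward last k vs required): k=1: A vs C ✗; k=2: CA vs CT ✗; k=3: TCA vs CTC ✗; k=4: CTCA vs CTCA ✓; k=5: CCTCA vs CTCAT ✗; k=6: ACCTCA vs CTCATC ✗.
Only k = 4 is perfect, so the longest perfect 3' overlap is 4.

Longest perfect overlap: 4 complementary base pairs; significant dimer risk (threshold 4).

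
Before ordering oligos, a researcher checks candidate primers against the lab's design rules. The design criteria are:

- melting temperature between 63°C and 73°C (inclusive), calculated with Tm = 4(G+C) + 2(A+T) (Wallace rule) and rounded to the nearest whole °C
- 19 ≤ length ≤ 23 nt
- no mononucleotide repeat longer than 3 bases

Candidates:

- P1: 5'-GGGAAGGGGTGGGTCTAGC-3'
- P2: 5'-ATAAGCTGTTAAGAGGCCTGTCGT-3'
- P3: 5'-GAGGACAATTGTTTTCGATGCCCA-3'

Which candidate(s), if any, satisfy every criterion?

P1 (19 nt, A=3 T=3 G=11 C=2): Tm = 2·6 + 4·13 = 64°C ✓; length 19 ✓; longest run = 4, exceeds 3 ✗ — fails.
P2 (24 nt, A=6 T=7 G=7 C=4): Tm = 2·13 + 4·11 = 70°C ✓; length 24, outside 19–23 ✗; longest run = 2 ✓ — fails.
P3 (24 nt, A=6 T=7 G=6 C=5): Tm = 2·13 + 4·11 = 70°C ✓; length 24, outside 19–23 ✗; longest run = 4, exceeds 3 ✗ — fails.

None of the candidates satisfy all criteria.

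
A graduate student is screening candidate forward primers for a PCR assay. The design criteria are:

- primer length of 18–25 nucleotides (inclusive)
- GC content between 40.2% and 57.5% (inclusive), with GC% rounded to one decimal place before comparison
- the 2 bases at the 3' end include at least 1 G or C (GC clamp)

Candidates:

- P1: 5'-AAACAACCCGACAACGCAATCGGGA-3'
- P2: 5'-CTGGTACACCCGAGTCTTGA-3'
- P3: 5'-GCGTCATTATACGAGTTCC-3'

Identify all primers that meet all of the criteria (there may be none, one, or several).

P1, P2 and P3.

P1 (25 nt, A=11 T=1 G=5 C=8): length 25 ✓; GC 13/25 = 52.0% ✓; 3' end GA has 1 G/C ✓ — passes.
P2 (20 nt, A=4 T=5 G=5 C=6): length 20 ✓; GC 11/20 = 55.0% ✓; 3' end GA has 1 G/C ✓ — passes.
P3 (19 nt, A=4 T=6 G=4 C=5): length 19 ✓; GC 9/19 = 47.4% ✓; 3' end CC has 2 G/C ✓ — passes.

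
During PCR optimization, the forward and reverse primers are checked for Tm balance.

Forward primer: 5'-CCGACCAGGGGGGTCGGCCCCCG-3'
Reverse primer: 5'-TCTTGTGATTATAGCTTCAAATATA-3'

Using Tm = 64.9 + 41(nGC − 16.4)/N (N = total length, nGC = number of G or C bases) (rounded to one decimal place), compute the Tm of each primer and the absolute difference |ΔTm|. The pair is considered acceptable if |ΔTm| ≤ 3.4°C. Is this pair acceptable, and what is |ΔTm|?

Forward: G+C = 20, N = 23 → Tm = 64.9 + 41·(20 − 16.4)/23 = 71.3°C.
Reverse: G+C = 6, N = 25 → Tm = 64.9 + 41·(6 − 16.4)/25 = 47.8°C.
|ΔTm| = |71.3 − 47.8| = 23.5°C, > 3.4°C.

|ΔTm| = 23.5°C; the pair is not acceptable.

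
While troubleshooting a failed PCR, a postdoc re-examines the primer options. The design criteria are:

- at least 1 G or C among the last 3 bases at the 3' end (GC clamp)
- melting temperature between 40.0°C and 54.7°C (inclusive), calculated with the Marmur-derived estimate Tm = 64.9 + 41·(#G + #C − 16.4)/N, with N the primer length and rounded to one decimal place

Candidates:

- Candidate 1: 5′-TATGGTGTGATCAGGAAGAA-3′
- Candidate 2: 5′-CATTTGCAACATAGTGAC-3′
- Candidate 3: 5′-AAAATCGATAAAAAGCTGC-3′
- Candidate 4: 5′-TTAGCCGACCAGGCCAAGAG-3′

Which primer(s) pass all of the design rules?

Candidate 1 (20 nt, A=7 T=5 G=7 C=1): 3' end GAA has 1 G/C ✓; Tm = 64.9 + 41·(8 − 16.4)/20 = 47.7°C ✓ — passes.
Candidate 2 (18 nt, A=6 T=5 G=3 C=4): 3' end GAC has 2 G/C ✓; Tm = 64.9 + 41·(7 − 16.4)/18 = 43.5°C ✓ — passes.
Candidate 3 (19 nt, A=10 T=3 G=3 C=3): 3' end TGC has 2 G/C ✓; Tm = 64.9 + 41·(6 − 16.4)/19 = 42.5°C ✓ — passes.
Candidate 4 (20 nt, A=6 T=2 G=6 C=6): 3' end GAG has 2 G/C ✓; Tm = 64.9 + 41·(12 − 16.4)/20 = 55.9°C, outside 40.0–54.7°C ✗ — fails.

Candidate 1, Candidate 2 and Candidate 3.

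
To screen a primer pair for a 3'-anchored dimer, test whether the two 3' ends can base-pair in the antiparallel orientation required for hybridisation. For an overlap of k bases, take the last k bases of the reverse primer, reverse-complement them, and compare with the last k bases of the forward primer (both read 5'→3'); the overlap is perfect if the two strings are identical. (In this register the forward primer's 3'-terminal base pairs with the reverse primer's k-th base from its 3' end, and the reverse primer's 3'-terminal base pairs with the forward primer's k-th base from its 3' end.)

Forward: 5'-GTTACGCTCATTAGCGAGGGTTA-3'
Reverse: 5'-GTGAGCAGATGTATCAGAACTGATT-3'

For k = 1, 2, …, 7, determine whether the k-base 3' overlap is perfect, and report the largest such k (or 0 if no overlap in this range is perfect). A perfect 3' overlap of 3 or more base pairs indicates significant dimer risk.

Last 7 bases (5'→3') — forward …AGGGTTA, reverse …ACTGATT.
Reverse complement of the reverse primer's last 7 bases: AATCAGT; its first k bases are the reverse complement of the reverse primer's last k bases, so a perfect k-base overlap needs the forward primer's last k bases to equal them.
Comparing (forward last k vs required): k=1: A vs A ✓; k=2: TA vs AA ✗; k=3: TTA vs AAT ✗; k=4: GTTA vs AATC ✗; k=5: GGTTA vs AATCA ✗; k=6: GGGTTA vs AATCAG ✗; k=7: AGGGTTA vs AATCAGT ✗.
Only k = 1 is perfect, so the longest perfect 3' overlap is 1.

Longest perfect overlap: 1 complementary base pair; below the dimer-risk threshold (threshold 3).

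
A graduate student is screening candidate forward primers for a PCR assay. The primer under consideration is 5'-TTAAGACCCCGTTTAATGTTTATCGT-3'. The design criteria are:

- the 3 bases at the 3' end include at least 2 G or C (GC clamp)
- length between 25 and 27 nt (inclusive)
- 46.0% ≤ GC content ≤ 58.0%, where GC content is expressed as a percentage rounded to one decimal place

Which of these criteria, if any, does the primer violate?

Base counts: A=6, T=11, G=4, C=5 (length 26).
GC clamp: 3' end CGT has 2 G/C ✓
length: length 26 ✓
GC content: GC 9/26 = 34.6%, outside 46.0–58.0% ✗

Fails: GC content.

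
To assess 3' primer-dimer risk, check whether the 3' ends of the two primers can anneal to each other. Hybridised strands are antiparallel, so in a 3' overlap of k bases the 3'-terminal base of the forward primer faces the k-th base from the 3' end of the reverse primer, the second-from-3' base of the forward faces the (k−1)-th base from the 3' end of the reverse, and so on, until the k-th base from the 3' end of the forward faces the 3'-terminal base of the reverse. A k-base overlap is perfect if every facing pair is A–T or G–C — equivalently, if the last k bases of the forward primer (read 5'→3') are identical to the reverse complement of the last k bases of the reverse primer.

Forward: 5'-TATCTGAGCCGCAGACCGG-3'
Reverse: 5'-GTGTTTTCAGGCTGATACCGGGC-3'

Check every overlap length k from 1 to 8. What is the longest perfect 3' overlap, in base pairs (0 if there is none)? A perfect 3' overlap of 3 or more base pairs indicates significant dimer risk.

Longest perfect overlap: 1 complementary base pair; below the dimer-risk threshold (threshold 3).

Last 8 bases (5'→3') — forward …CAGACCGG, reverse …TACCGGGC.
Reverse complement of the reverse primer's last 8 bases: GCCCGGTA; its first k bases are the reverse complement of the reverse primer's last k bases, so a perfect k-base overlap needs the forward primer's last k bases to equal them.
Comparing (forward last k vs required): k=1: G vs G ✓; k=2: GG vs GC ✗; k=3: CGG vs GCC ✗; k=4: CCGG vs GCCC ✗; k=5: ACCGG vs GCCCG ✗; k=6: GACCGG vs GCCCGG ✗; k=7: AGACCGG vs GCCCGGT ✗; k=8: CAGACCGG vs GCCCGGTA ✗.
Only k = 1 is perfect, so the longest perfect 3' overlap is 1.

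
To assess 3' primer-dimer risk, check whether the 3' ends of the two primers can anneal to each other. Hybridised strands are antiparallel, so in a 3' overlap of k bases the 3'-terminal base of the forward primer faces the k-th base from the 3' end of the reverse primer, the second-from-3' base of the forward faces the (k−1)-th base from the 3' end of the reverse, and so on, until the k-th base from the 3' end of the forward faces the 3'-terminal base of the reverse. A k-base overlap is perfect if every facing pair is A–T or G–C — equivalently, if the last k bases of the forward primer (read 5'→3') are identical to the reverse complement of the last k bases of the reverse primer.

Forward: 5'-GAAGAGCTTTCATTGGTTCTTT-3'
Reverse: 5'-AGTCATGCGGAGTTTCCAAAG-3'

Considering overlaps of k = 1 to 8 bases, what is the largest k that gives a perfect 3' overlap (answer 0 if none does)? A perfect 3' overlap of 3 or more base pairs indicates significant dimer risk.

Last 8 bases (5'→3') — forward …GGTTCTTT, reverse …TTCCAAAG.
Reverse complement of the reverse primer's last 8 bases: CTTTGGAA; its first k bases are the reverse complement of the reverse primer's last k bases, so a perfect k-base overlap needs the forward primer's last k bases to equal them.
Comparing (forward last k vs required): k=1: T vs C ✗; k=2: TT vs CT ✗; k=3: TTT vs CTT ✗; k=4: CTTT vs CTTT ✓; k=5: TCTTT vs CTTTG ✗; k=6: TTCTTT vs CTTTGG ✗; k=7: GTTCTTT vs CTTTGGA ✗; k=8: GGTTCTTT vs CTTTGGAA ✗.
Only k = 4 is perfect, so the longest perfect 3' overlap is 4.

Longest perfect overlap: 4 complementary base pairs; significant dimer risk (threshold 3).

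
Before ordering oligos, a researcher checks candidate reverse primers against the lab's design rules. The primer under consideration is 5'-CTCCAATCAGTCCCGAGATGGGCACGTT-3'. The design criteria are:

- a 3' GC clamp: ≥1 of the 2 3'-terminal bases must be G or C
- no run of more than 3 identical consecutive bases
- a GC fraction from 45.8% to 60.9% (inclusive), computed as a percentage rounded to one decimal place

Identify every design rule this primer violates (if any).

Base counts: A=6, T=6, G=7, C=9 (length 28).
GC clamp: 3' end TT has 0 G/C, need ≥1 ✗
homopolymer run: longest run = 3 ✓
GC content: GC 16/28 = 57.1% ✓

Fails: GC clamp.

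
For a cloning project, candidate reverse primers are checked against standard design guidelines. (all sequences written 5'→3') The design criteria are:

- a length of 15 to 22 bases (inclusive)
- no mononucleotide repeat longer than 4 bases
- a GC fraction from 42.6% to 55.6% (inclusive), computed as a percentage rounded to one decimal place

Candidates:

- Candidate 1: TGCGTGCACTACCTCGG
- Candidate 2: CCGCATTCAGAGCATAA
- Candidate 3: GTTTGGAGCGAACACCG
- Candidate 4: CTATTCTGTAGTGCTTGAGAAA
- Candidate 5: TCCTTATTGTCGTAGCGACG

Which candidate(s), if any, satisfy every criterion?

Candidate 1 (17 nt, A=2 T=4 G=5 C=6): length 17 ✓; longest run = 2 ✓; GC 11/17 = 64.7%, outside 42.6–55.6% ✗ — fails.
Candidate 2 (17 nt, A=6 T=3 G=3 C=5): length 17 ✓; longest run = 2 ✓; GC 8/17 = 47.1% ✓ — passes.
Candidate 3 (17 nt, A=4 T=3 G=6 C=4): length 17 ✓; longest run = 3 ✓; GC 10/17 = 58.8%, outside 42.6–55.6% ✗ — fails.
Candidate 4 (22 nt, A=6 T=8 G=5 C=3): length 22 ✓; longest run = 3 ✓; GC 8/22 = 36.4%, outside 42.6–55.6% ✗ — fails.
Candidate 5 (20 nt, A=3 T=7 G=5 C=5): length 20 ✓; longest run = 2 ✓; GC 10/20 = 50.0% ✓ — passes.

Candidate 2 and Candidate 5.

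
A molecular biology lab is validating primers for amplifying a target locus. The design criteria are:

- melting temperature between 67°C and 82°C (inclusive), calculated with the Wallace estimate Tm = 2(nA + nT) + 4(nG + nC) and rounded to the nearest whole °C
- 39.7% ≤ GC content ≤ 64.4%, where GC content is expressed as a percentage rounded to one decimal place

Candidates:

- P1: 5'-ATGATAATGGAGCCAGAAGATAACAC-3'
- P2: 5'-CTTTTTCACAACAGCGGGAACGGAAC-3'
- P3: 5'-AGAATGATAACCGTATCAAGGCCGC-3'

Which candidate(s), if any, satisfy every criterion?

P2 and P3.

P1 (26 nt, A=12 T=4 G=6 C=4): Tm = 2·16 + 4·10 = 72°C ✓; GC 10/26 = 38.5%, outside 39.7–64.4% ✗ — fails.
P2 (26 nt, A=8 T=5 G=6 C=7): Tm = 2·13 + 4·13 = 78°C ✓; GC 13/26 = 50.0% ✓ — passes.
P3 (25 nt, A=9 T=4 G=6 C=6): Tm = 2·13 + 4·12 = 74°C ✓; GC 12/25 = 48.0% ✓ — passes.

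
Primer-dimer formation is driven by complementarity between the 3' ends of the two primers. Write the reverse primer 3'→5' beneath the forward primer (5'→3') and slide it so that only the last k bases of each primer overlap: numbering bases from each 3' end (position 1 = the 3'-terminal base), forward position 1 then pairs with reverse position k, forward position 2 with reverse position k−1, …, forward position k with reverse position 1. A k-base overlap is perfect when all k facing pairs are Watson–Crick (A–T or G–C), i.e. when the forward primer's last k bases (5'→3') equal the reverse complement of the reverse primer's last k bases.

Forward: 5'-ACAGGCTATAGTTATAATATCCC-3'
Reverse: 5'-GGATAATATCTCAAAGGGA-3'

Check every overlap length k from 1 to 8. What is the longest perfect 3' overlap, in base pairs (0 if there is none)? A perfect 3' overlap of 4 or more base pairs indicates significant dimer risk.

Last 8 bases (5'→3') — forward …AATATCCC, reverse …CAAAGGGA.
Reverse complement of the reverse primer's last 8 bases: TCCCTTTG; its first k bases are the reverse complement of the reverse primer's last k bases, so a perfect k-base overlap needs the forward primer's last k bases to equal them.
Comparing (forward last k vs required): k=1: C vs T ✗; k=2: CC vs TC ✗; k=3: CCC vs TCC ✗; k=4: TCCC vs TCCC ✓; k=5: ATCCC vs TCCCT ✗; k=6: TATCCC vs TCCCTT ✗; k=7: ATATCCC vs TCCCTTT ✗; k=8: AATATCCC vs TCCCTTTG ✗.
Only k = 4 is perfect, so the longest perfect 3' overlap is 4.

Longest perfect overlap: 4 complementary base pairs; significant dimer risk (threshold 4).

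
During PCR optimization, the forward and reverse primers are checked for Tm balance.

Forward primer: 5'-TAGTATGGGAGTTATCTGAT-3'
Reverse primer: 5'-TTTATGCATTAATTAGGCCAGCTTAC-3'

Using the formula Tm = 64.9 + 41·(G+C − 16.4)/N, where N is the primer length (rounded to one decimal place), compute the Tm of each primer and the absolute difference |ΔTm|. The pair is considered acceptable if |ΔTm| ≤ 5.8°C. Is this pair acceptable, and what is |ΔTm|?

|ΔTm| = 7.6°C; the pair is not acceptable.

Forward: G+C = 7, N = 20 → Tm = 64.9 + 41·(7 − 16.4)/20 = 45.6°C.
Reverse: G+C = 9, N = 26 → Tm = 64.9 + 41·(9 − 16.4)/26 = 53.2°C.
|ΔTm| = |45.6 − 53.2| = 7.6°C, > 5.8°C.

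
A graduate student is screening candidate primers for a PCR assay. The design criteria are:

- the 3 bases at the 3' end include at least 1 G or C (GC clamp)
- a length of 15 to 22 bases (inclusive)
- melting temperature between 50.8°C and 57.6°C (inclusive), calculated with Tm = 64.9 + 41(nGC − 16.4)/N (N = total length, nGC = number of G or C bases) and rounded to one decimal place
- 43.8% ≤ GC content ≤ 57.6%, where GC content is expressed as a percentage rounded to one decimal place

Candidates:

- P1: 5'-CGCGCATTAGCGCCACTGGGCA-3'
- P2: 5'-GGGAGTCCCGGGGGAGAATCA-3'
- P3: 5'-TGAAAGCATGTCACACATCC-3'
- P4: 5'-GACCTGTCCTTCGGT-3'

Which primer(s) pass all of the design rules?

P1 (22 nt, A=4 T=3 G=7 C=8): 3' end GCA has 2 G/C ✓; length 22 ✓; Tm = 64.9 + 41·(15 − 16.4)/22 = 62.3°C, outside 50.8–57.6°C ✗; GC 15/22 = 68.2%, outside 43.8–57.6% ✗ — fails.
P2 (21 nt, A=5 T=2 G=10 C=4): 3' end TCA has 1 G/C ✓; length 21 ✓; Tm = 64.9 + 41·(14 − 16.4)/21 = 60.2°C, outside 50.8–57.6°C ✗; GC 14/21 = 66.7%, outside 43.8–57.6% ✗ — fails.
P3 (20 nt, A=7 T=4 G=3 C=6): 3' end TCC has 2 G/C ✓; length 20 ✓; Tm = 64.9 + 41·(9 − 16.4)/20 = 49.7°C, outside 50.8–57.6°C ✗; GC 9/20 = 45.0% ✓ — fails.
P4 (15 nt, A=1 T=5 G=4 C=5): 3' end GGT has 2 G/C ✓; length 15 ✓; Tm = 64.9 + 41·(9 − 16.4)/15 = 44.7°C, outside 50.8–57.6°C ✗; GC 9/15 = 60.0%, outside 43.8–57.6% ✗ — fails.

None of the candidates satisfy all criteria.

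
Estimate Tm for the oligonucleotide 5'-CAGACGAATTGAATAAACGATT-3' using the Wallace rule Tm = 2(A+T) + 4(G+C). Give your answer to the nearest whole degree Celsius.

58°C

Base counts: A=10, T=5, G=4, C=3 (length 22).
Tm = 2·(10+5) + 4·(4+3) = 2·15 + 4·7 = 30 + 28 = 58°C.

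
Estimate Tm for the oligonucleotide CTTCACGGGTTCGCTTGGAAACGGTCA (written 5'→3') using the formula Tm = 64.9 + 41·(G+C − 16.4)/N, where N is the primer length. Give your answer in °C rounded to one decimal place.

62.8°C

Base counts: A=5, T=7, G=8, C=7; G+C = 15, N = 27.
Tm = 64.9 + 41·(15 − 16.4)/27 = 64.9 + -57.40/27 = 62.8°C.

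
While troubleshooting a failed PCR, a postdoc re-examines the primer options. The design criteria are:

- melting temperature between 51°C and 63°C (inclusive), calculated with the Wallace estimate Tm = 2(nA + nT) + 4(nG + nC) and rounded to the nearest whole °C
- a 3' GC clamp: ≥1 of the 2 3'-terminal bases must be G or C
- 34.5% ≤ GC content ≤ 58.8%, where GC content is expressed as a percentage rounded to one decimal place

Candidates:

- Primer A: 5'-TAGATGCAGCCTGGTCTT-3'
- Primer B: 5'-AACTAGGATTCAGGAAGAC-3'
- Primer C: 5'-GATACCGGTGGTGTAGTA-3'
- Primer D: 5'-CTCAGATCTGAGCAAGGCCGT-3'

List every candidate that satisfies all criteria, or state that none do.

Primer A (18 nt, A=3 T=6 G=5 C=4): Tm = 2·9 + 4·9 = 54°C ✓; 3' end TT has 0 G/C, need ≥1 ✗; GC 9/18 = 50.0% ✓ — fails.
Primer B (19 nt, A=8 T=3 G=5 C=3): Tm = 2·11 + 4·8 = 54°C ✓; 3' end AC has 1 G/C ✓; GC 8/19 = 42.1% ✓ — passes.
Primer C (18 nt, A=4 T=5 G=7 C=2): Tm = 2·9 + 4·9 = 54°C ✓; 3' end TA has 0 G/C, need ≥1 ✗; GC 9/18 = 50.0% ✓ — fails.
Primer D (21 nt, A=5 T=4 G=6 C=6): Tm = 2·9 + 4·12 = 66°C, outside 51–63°C ✗; 3' end GT has 1 G/C ✓; GC 12/21 = 57.1% ✓ — fails.

Primer B only.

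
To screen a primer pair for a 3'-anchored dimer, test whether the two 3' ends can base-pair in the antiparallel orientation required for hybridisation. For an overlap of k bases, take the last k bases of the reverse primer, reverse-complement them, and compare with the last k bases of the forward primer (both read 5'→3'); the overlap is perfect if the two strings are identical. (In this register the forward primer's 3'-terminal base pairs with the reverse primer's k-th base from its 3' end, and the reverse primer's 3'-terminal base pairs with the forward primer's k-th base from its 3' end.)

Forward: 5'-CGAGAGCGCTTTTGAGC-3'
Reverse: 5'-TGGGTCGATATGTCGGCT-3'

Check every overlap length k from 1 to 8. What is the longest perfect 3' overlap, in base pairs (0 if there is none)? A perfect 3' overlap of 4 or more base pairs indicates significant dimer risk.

Longest perfect overlap: 3 complementary base pairs; below the dimer-risk threshold (threshold 4).

Last 8 bases (5'→3') — forward …TTTTGAGC, reverse …TGTCGGCT.
Reverse complement of the reverse primer's last 8 bases: AGCCGACA; its first k bases are the reverse complement of the reverse primer's last k bases, so a perfect k-base overlap needs the forward primer's last k bases to equal them.
Comparing (forward last k vs required): k=1: C vs A ✗; k=2: GC vs AG ✗; k=3: AGC vs AGC ✓; k=4: GAGC vs AGCC ✗; k=5: TGAGC vs AGCCG ✗; k=6: TTGAGC vs AGCCGA ✗; k=7: TTTGAGC vs AGCCGAC ✗; k=8: TTTTGAGC vs AGCCGACA ✗.
Only k = 3 is perfect, so the longest perfect 3' overlap is 3.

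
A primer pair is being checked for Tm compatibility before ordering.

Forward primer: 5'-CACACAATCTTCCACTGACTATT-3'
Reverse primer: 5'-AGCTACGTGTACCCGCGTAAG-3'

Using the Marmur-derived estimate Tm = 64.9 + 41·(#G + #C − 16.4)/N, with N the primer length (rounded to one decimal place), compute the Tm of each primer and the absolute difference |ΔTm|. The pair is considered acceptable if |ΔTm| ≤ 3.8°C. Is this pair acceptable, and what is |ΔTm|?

Forward: G+C = 9, N = 23 → Tm = 64.9 + 41·(9 − 16.4)/23 = 51.7°C.
Reverse: G+C = 12, N = 21 → Tm = 64.9 + 41·(12 − 16.4)/21 = 56.3°C.
|ΔTm| = |51.7 − 56.3| = 4.6°C, > 3.8°C.

|ΔTm| = 4.6°C; the pair is not acceptable.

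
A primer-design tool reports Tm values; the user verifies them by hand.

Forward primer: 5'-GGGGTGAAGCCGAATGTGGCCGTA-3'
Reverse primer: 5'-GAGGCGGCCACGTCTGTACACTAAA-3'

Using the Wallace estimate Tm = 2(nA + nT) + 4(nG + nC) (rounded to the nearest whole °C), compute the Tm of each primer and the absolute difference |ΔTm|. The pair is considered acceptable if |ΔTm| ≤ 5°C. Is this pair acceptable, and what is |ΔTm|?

|ΔTm| = 0°C; the pair is acceptable.

Forward: A=5 T=4 G=11 C=4 → Tm = 2·9 + 4·15 = 78°C.
Reverse: A=7 T=4 G=7 C=7 → Tm = 2·11 + 4·14 = 78°C.
|ΔTm| = |78 − 78| = 0°C, ≤ 5°C.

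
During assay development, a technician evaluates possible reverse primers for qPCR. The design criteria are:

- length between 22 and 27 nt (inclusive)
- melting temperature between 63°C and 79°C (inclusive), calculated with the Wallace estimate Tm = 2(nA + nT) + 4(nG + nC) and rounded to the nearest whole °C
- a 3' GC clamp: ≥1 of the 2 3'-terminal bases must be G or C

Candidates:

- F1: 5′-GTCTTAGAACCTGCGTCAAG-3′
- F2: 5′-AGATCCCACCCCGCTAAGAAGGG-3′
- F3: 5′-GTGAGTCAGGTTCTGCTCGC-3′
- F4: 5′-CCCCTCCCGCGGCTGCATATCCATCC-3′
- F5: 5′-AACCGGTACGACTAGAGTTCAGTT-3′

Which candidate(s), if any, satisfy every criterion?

F1 (20 nt, A=5 T=5 G=5 C=5): length 20, outside 22–27 ✗; Tm = 2·10 + 4·10 = 60°C, outside 63–79°C ✗; 3' end AG has 1 G/C ✓ — fails.
F2 (23 nt, A=7 T=2 G=6 C=8): length 23 ✓; Tm = 2·9 + 4·14 = 74°C ✓; 3' end GG has 2 G/C ✓ — passes.
F3 (20 nt, A=2 T=6 G=7 C=5): length 20, outside 22–27 ✗; Tm = 2·8 + 4·12 = 64°C ✓; 3' end GC has 2 G/C ✓ — fails.
F4 (26 nt, A=3 T=5 G=4 C=14): length 26 ✓; Tm = 2·8 + 4·18 = 88°C, outside 63–79°C ✗; 3' end CC has 2 G/C ✓ — fails.
F5 (24 nt, A=7 T=6 G=6 C=5): length 24 ✓; Tm = 2·13 + 4·11 = 70°C ✓; 3' end TT has 0 G/C, need ≥1 ✗ — fails.

F2 only.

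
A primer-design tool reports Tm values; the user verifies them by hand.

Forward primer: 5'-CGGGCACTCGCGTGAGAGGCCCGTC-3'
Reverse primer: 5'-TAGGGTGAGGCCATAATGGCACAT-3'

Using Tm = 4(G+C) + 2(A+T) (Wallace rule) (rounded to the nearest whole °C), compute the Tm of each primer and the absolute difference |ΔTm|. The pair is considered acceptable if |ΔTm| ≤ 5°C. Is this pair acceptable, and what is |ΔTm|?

Forward: A=3 T=3 G=10 C=9 → Tm = 2·6 + 4·19 = 88°C.
Reverse: A=7 T=5 G=8 C=4 → Tm = 2·12 + 4·12 = 72°C.
|ΔTm| = |88 − 72| = 16°C, > 5°C.

|ΔTm| = 16°C; the pair is not acceptable.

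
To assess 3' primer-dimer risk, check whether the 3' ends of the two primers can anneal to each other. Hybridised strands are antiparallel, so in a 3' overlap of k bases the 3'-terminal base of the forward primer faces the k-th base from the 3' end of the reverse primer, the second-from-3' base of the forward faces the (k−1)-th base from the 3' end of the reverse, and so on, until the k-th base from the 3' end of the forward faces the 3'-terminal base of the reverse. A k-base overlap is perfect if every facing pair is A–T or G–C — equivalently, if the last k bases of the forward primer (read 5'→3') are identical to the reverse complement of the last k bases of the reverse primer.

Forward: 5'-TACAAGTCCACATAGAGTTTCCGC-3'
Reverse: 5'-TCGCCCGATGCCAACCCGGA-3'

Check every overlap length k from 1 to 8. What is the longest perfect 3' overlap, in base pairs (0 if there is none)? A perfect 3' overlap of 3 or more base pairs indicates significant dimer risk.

Last 8 bases (5'→3') — forward …GTTTCCGC, reverse …AACCCGGA.
Reverse complement of the reverse primer's last 8 bases: TCCGGGTT; its first k bases are the reverse complement of the reverse primer's last k bases, so a perfect k-base overlap needs the forward primer's last k bases to equal them.
Comparing (forward last k vs required): k=1: C vs T ✗; k=2: GC vs TC ✗; k=3: CGC vs TCC ✗; k=4: CCGC vs TCCG ✗; k=5: TCCGC vs TCCGG ✗; k=6: TTCCGC vs TCCGGG ✗; k=7: TTTCCGC vs TCCGGGT ✗; k=8: GTTTCCGC vs TCCGGGTT ✗.
No overlap length from 1 to 8 is perfect, so the longest perfect 3' overlap is 0.

Longest perfect overlap: 0 complementary base pairs; below the dimer-risk threshold (threshold 3).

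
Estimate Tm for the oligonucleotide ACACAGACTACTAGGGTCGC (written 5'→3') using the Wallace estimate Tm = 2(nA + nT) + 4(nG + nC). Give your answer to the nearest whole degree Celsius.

Base counts: A=6, T=3, G=5, C=6 (length 20).
Tm = 2·(6+3) + 4·(5+6) = 2·9 + 4·11 = 18 + 44 = 62°C.

62°C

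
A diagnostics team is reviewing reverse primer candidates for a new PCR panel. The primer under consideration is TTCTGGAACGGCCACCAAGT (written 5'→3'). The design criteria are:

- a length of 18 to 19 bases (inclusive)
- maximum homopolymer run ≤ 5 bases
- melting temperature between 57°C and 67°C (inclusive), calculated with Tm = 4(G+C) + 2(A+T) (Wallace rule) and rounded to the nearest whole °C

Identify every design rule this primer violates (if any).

Base counts: A=5, T=4, G=5, C=6 (length 20).
length: length 20, outside 18–19 ✗
homopolymer run: longest run = 2 ✓
Tm: Tm = 2·9 + 4·11 = 62°C ✓

Fails: length.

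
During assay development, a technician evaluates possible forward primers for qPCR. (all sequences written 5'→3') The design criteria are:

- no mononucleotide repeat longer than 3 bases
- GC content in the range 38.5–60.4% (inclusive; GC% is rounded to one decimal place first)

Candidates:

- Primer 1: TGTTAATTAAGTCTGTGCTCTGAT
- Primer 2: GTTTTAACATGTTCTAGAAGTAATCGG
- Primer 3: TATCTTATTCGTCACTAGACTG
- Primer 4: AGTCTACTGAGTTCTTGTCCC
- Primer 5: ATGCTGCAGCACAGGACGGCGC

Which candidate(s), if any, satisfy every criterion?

Primer 1 (24 nt, A=5 T=11 G=5 C=3): longest run = 2 ✓; GC 8/24 = 33.3%, outside 38.5–60.4% ✗ — fails.
Primer 2 (27 nt, A=8 T=10 G=6 C=3): longest run = 4, exceeds 3 ✗; GC 9/27 = 33.3%, outside 38.5–60.4% ✗ — fails.
Primer 3 (22 nt, A=5 T=9 G=3 C=5): longest run = 2 ✓; GC 8/22 = 36.4%, outside 38.5–60.4% ✗ — fails.
Primer 4 (21 nt, A=3 T=8 G=4 C=6): longest run = 3 ✓; GC 10/21 = 47.6% ✓ — passes.
Primer 5 (22 nt, A=5 T=2 G=8 C=7): longest run = 2 ✓; GC 15/22 = 68.2%, outside 38.5–60.4% ✗ — fails.

Primer 4 only.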